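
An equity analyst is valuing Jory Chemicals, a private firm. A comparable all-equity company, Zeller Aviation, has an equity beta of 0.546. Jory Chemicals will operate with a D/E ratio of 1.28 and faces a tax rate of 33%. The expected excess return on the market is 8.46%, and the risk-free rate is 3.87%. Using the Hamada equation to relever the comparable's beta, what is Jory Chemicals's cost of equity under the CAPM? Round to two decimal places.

β_L = β_U × [1 + (1 − t)(D/E)] = 0.546 × [1 + (1 − 0.33) × 1.28]
    = 0.546 × [1 + 0.67 × 1.28] = 0.546 × 1.8576 = 1.0142
E(R) = R_f + β_L × MRP = 3.87% + 1.0142 × 8.46% = 12.45%

12.45%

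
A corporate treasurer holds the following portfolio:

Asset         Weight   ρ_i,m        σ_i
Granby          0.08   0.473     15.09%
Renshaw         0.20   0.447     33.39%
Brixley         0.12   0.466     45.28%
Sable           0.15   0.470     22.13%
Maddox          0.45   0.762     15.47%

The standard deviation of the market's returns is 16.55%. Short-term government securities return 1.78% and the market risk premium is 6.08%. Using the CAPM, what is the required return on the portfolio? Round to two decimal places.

β_Granby = 0.473 × 15.09% / 16.55% = 0.4313
β_Renshaw = 0.447 × 33.39% / 16.55% = 0.9018
β_Brixley = 0.466 × 45.28% / 16.55% = 1.2750
β_Sable = 0.470 × 22.13% / 16.55% = 0.6285
β_Maddox = 0.762 × 15.47% / 16.55% = 0.7123
β_P = Σ w_i β_i = 0.08×0.4313 + 0.20×0.9018 + 0.12×1.2750 + 0.15×0.6285 + 0.45×0.7123 = 0.7827
E(R_P) = R_f + β_P × MRP = 1.78% + 0.7827 × 6.08% = 6.54%

6.54%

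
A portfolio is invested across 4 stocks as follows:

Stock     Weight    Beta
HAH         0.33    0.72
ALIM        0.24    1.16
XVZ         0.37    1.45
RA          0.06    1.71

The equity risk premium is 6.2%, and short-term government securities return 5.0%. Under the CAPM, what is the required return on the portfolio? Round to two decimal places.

β_P = Σ w_i β_i = 0.33×0.72 + 0.24×1.16 + 0.37×1.45 + 0.06×1.71 = 1.1551
E(R_P) = R_f + β_P × MRP = 5.0% + 1.1551 × 6.2% = 12.16%

12.16%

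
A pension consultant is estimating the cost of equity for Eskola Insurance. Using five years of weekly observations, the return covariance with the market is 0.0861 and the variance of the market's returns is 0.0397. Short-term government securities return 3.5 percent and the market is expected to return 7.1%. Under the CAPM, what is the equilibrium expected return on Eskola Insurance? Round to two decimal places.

β = Cov(R_i, R_m) / Var(R_m) = 0.0861 / 0.0397 = 2.1688
MRP = 7.1% − 3.5% = 3.60%
E(R) = R_f + β × MRP = 3.5% + 2.1688 × 3.6% = 11.31%

11.31%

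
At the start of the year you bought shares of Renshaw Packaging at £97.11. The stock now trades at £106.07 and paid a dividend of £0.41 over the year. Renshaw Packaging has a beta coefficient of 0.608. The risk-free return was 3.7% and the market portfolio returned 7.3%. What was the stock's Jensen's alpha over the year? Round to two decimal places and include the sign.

Realised HPR = (P1 + D1 − P0) / P0 = (106.07 + 0.41 − 97.11) / 97.11 = 9.37 / 97.11 = 9.6489%
MRP = 7.3% − 3.7% = 3.60%
CAPM required = R_f + β·MRP = 3.7% + 0.608 × 3.6% = 5.8888%
α = realised − required = 9.6489% − 5.8888% = +3.76%

+3.76%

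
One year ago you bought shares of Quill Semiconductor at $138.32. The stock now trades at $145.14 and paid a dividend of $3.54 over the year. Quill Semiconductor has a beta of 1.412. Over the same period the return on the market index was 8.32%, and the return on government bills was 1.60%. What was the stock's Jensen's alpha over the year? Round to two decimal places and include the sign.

-3.60%

Realised HPR = (P1 + D1 − P0) / P0 = (145.14 + 3.54 − 138.32) / 138.32 = 10.36 / 138.32 = 7.4899%
MRP = 8.32% − 1.60% = 6.72%
CAPM required = R_f + β·MRP = 1.60% + 1.412 × 6.72% = 11.08864%
α = realised − required = 7.4899% − 11.08864% = -3.60%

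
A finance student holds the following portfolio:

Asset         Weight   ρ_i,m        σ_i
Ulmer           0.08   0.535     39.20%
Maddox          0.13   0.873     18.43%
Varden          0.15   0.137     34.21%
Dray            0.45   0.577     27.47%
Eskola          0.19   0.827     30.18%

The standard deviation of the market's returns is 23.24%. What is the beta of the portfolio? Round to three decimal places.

β_Ulmer = 0.535 × 39.20% / 23.24% = 0.9024
β_Maddox = 0.873 × 18.43% / 23.24% = 0.6923
β_Varden = 0.137 × 34.21% / 23.24% = 0.2017
β_Dray = 0.577 × 27.47% / 23.24% = 0.6820
β_Eskola = 0.827 × 30.18% / 23.24% = 1.0740
β_P = Σ w_i β_i = 0.08×0.9024 + 0.13×0.6923 + 0.15×0.2017 + 0.45×0.6820 + 0.19×1.0740 = 0.7034

0.703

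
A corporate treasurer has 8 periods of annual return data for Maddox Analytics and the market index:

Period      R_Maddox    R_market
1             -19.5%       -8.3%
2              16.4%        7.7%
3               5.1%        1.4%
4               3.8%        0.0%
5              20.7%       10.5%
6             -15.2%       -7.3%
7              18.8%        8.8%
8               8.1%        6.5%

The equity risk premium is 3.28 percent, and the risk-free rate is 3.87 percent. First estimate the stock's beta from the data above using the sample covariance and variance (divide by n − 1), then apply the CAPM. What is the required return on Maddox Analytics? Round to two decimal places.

Mean R_i = (-19.5 + 16.4 + 5.1 + 3.8 + 20.7 − 15.2 + 18.8 + 8.1) / 8 = 4.7750%
Mean R_m = (-8.3 + 7.7 + 1.4 + 0.0 + 10.5 − 7.3 + 8.8 + 6.5) / 8 = 2.4125%
Σ(R_i − R̄_i)(R_m − R̄_m) = 749.5125  ⇒  Cov = 749.5125 / 7 = 107.0732
Σ(R_m − R̄_m)² = 366.8088  ⇒  Var(R_m) = 366.8088 / 7 = 52.4013
β = Cov / Var(R_m) = 107.0732 / 52.4013 = 2.0433
E(R) = R_f + β × MRP = 3.87% + 2.0433 × 3.28% = 10.57%

10.57%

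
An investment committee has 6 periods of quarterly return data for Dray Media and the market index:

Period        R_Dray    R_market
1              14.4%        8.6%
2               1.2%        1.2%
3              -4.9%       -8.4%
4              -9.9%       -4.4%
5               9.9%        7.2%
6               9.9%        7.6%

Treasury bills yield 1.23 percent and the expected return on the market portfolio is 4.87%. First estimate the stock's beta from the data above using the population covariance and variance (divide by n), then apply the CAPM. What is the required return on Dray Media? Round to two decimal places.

5.80%

Mean R_i = (14.4 + 1.2 − 4.9 − 9.9 + 9.9 + 9.9) / 6 = 3.4333%
Mean R_m = (8.6 + 1.2 − 8.4 − 4.4 + 7.2 + 7.6) / 6 = 1.9667%
Σ(R_i − R̄_i)(R_m − R̄_m) = 316.0067  ⇒  Cov = 316.0067 / 6 = 52.6678
Σ(R_m − R̄_m)² = 251.7133  ⇒  Var(R_m) = 251.7133 / 6 = 41.9522
β = Cov / Var(R_m) = 52.6678 / 41.9522 = 1.2554
MRP = 4.87% − 1.23% = 3.64%
E(R) = R_f + β × MRP = 1.23% + 1.2554 × 3.64% = 5.80%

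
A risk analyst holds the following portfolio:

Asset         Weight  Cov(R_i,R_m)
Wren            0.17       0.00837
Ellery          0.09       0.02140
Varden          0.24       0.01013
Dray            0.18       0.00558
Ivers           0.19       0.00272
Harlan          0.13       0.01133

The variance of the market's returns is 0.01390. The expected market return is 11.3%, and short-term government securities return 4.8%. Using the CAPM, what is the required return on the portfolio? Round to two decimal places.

8.90%

β_Wren = 0.00837 / 0.01390 = 0.6022
β_Ellery = 0.02140 / 0.01390 = 1.5396
β_Varden = 0.01013 / 0.01390 = 0.7288
β_Dray = 0.00558 / 0.01390 = 0.4014
β_Ivers = 0.00272 / 0.01390 = 0.1957
β_Harlan = 0.01133 / 0.01390 = 0.8151
β_P = Σ w_i β_i = 0.17×0.6022 + 0.09×1.5396 + 0.24×0.7288 + 0.18×0.4014 + 0.19×0.1957 + 0.13×0.8151 = 0.6312
MRP = 11.3% − 4.8% = 6.50%
E(R_P) = R_f + β_P × MRP = 4.8% + 0.6312 × 6.5% = 8.90%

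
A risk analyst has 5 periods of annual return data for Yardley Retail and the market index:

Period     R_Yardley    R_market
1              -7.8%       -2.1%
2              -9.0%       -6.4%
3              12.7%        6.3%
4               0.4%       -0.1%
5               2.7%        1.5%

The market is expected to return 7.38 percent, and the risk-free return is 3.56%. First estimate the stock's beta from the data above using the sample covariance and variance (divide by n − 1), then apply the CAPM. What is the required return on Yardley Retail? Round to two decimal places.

Mean R_i = (-7.8 − 9.0 + 12.7 + 0.4 + 2.7) / 5 = -0.2000%
Mean R_m = (-2.1 − 6.4 + 6.3 − 0.1 + 1.5) / 5 = -0.1600%
Σ(R_i − R̄_i)(R_m − R̄_m) = 157.8400  ⇒  Cov = 157.8400 / 4 = 39.4600
Σ(R_m − R̄_m)² = 87.1920  ⇒  Var(R_m) = 87.1920 / 4 = 21.7980
β = Cov / Var(R_m) = 39.4600 / 21.7980 = 1.8103
MRP = 7.38% − 3.56% = 3.82%
E(R) = R_f + β × MRP = 3.56% + 1.8103 × 3.82% = 10.48%

10.48%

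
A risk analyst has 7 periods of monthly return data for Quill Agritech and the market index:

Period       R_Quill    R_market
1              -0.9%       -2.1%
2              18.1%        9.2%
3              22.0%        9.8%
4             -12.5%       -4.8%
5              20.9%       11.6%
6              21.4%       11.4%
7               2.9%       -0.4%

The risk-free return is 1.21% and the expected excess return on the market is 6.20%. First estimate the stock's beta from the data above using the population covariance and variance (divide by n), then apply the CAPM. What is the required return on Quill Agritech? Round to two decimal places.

13.02%

Mean R_i = (-0.9 + 18.1 + 22.0 − 12.5 + 20.9 + 21.4 + 2.9) / 7 = 10.2714%
Mean R_m = (-2.1 + 9.2 + 9.8 − 4.8 + 11.6 + 11.4 − 0.4) / 7 = 4.9571%
Σ(R_i − R̄_i)(R_m − R̄_m) = 572.8314  ⇒  Cov = 572.8314 / 7 = 81.8331
Σ(R_m − R̄_m)² = 300.7971  ⇒  Var(R_m) = 300.7971 / 7 = 42.9710
β = Cov / Var(R_m) = 81.8331 / 42.9710 = 1.9044
E(R) = R_f + β × MRP = 1.21% + 1.9044 × 6.20% = 13.02%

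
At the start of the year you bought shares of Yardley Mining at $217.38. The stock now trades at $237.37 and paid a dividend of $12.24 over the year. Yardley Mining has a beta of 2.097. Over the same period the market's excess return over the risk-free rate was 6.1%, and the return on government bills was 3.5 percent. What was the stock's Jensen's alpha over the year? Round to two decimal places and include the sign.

Realised HPR = (P1 + D1 − P0) / P0 = (237.37 + 12.24 − 217.38) / 217.38 = 32.23 / 217.38 = 14.8266%
CAPM required = R_f + β·MRP = 3.5% + 2.097 × 6.1% = 16.2917%
α = realised − required = 14.8266% − 16.2917% = -1.47%

-1.47%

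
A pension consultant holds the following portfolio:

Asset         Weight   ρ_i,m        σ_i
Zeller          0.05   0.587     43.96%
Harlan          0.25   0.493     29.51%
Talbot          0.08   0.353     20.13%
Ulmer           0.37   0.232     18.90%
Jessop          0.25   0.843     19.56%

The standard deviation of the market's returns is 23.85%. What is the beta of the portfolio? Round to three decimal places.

0.471

β_Zeller = 0.587 × 43.96% / 23.85% = 1.0820
β_Harlan = 0.493 × 29.51% / 23.85% = 0.6100
β_Talbot = 0.353 × 20.13% / 23.85% = 0.2979
β_Ulmer = 0.232 × 18.90% / 23.85% = 0.1838
β_Jessop = 0.843 × 19.56% / 23.85% = 0.6914
β_P = Σ w_i β_i = 0.05×1.0820 + 0.25×0.6100 + 0.08×0.2979 + 0.37×0.1838 + 0.25×0.6914 = 0.4713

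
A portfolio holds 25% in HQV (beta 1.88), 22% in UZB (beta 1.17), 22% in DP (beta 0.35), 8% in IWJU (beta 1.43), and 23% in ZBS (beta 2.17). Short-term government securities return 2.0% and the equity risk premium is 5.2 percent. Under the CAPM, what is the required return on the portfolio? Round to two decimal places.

9.37%

β_P = Σ w_i β_i = 0.25×1.88 + 0.22×1.17 + 0.22×0.35 + 0.08×1.43 + 0.23×2.17 = 1.4179
E(R_P) = R_f + β_P × MRP = 2.0% + 1.4179 × 5.2% = 9.37%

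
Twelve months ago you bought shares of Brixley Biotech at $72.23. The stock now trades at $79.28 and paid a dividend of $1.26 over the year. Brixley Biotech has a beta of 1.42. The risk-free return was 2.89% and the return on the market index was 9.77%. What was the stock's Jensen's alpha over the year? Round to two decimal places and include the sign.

Realised HPR = (P1 + D1 − P0) / P0 = (79.28 + 1.26 − 72.23) / 72.23 = 8.31 / 72.23 = 11.5049%
MRP = 9.77% − 2.89% = 6.88%
CAPM required = R_f + β·MRP = 2.89% + 1.42 × 6.88% = 12.6596%
α = realised − required = 11.5049% − 12.6596% = -1.15%

-1.15%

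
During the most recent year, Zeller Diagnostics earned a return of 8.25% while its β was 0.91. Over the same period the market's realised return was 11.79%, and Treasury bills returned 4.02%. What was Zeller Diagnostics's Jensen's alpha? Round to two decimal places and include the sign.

Market excess return = 11.79% − 4.02% = 7.77%
CAPM benchmark = R_f + β(R_m − R_f) = 4.02% + 0.91 × 7.77% = 11.0907%
α = actual − benchmark = 8.25% − 11.0907% = -2.84%

-2.84%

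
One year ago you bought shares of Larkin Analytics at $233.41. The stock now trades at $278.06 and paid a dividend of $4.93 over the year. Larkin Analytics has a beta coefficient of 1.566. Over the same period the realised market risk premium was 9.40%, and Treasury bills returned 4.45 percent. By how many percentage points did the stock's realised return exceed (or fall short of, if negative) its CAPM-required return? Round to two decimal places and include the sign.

Realised HPR = (P1 + D1 − P0) / P0 = (278.06 + 4.93 − 233.41) / 233.41 = 49.58 / 233.41 = 21.2416%
CAPM required = R_f + β·MRP = 4.45% + 1.566 × 9.40% = 19.17040%
α = realised − required = 21.2416% − 19.17040% = +2.07%

+2.07%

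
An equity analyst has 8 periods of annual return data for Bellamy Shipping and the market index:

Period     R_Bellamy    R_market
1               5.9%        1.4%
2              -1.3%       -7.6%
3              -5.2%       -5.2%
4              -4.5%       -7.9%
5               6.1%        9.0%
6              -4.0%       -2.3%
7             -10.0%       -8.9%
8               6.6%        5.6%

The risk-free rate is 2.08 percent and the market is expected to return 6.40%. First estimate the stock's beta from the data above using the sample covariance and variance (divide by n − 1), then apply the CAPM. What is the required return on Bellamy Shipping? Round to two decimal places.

5.63%

Mean R_i = (5.9 − 1.3 − 5.2 − 4.5 + 6.1 − 4.0 − 10.0 + 6.6) / 8 = -0.8000%
Mean R_m = (1.4 − 7.6 − 5.2 − 7.9 + 9.0 − 2.3 − 8.9 + 5.6) / 8 = -1.9875%
Σ(R_i − R̄_i)(R_m − R̄_m) = 258.0700  ⇒  Cov = 258.0700 / 7 = 36.8671
Σ(R_m − R̄_m)² = 314.4288  ⇒  Var(R_m) = 314.4288 / 7 = 44.9184
β = Cov / Var(R_m) = 36.8671 / 44.9184 = 0.8208
MRP = 6.40% − 2.08% = 4.32%
E(R) = R_f + β × MRP = 2.08% + 0.8208 × 4.32% = 5.63%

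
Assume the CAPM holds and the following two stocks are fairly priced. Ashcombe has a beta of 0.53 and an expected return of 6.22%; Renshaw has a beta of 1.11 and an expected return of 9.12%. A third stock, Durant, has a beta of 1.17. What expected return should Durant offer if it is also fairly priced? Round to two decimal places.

9.42%

MRP (SML slope) = (9.12% − 6.22%) / (1.11 − 0.53) = 2.90% / 0.58 = 5.0000%
R_f (intercept) = 6.22% − 0.53 × 5.0000% = 3.5700%
E(R_Durant) = R_f + β × MRP = 3.5700% + 1.17 × 5.0000% = 9.42%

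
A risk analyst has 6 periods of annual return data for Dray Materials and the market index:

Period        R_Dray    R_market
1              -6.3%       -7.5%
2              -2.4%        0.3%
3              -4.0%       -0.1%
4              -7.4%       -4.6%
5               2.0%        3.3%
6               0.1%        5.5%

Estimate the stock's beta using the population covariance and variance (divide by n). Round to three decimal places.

Mean R_i = (-6.3 − 2.4 − 4.0 − 7.4 + 2.0 + 0.1) / 6 = -3.0000%
Mean R_m = (-7.5 + 0.3 − 0.1 − 4.6 + 3.3 + 5.5) / 6 = -0.5167%
Σ(R_i − R̄_i)(R_m − R̄_m) = 78.8200  ⇒  Cov = 78.8200 / 6 = 13.1367
Σ(R_m − R̄_m)² = 117.0483  ⇒  Var(R_m) = 117.0483 / 6 = 19.5081
β = Cov / Var(R_m) = 13.1367 / 19.5081 = 0.6734

0.673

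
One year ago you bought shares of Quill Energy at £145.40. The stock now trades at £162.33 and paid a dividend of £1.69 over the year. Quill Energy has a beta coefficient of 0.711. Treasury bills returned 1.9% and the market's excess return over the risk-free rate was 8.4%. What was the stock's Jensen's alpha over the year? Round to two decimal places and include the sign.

Realised HPR = (P1 + D1 − P0) / P0 = (162.33 + 1.69 − 145.40) / 145.40 = 18.62 / 145.40 = 12.8061%
CAPM required = R_f + β·MRP = 1.9% + 0.711 × 8.4% = 7.8724%
α = realised − required = 12.8061% − 7.8724% = +4.93%

+4.93%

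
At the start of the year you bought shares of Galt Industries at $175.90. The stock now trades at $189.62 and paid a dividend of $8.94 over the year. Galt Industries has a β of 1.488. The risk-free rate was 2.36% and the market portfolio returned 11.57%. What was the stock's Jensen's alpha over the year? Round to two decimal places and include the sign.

-3.18%

Realised HPR = (P1 + D1 − P0) / P0 = (189.62 + 8.94 − 175.90) / 175.90 = 22.66 / 175.90 = 12.8823%
MRP = 11.57% − 2.36% = 9.21%
CAPM required = R_f + β·MRP = 2.36% + 1.488 × 9.21% = 16.06448%
α = realised − required = 12.8823% − 16.06448% = -3.18%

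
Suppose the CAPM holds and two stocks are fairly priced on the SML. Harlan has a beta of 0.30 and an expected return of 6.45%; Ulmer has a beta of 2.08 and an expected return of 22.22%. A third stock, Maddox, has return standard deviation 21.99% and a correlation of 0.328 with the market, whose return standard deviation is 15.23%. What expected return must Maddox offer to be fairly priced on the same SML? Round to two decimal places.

7.99%

MRP = (22.22% − 6.45%) / (2.08 − 0.30) = 8.8596%
R_f = 6.45% − 0.30 × 8.8596% = 3.7921%
β_Maddox = ρ·σ_i/σ_m = 0.328 × 21.99 / 15.23 = 0.4736
E(R_Maddox) = R_f + β × MRP = 3.7921% + 0.4736 × 8.8596% = 7.99%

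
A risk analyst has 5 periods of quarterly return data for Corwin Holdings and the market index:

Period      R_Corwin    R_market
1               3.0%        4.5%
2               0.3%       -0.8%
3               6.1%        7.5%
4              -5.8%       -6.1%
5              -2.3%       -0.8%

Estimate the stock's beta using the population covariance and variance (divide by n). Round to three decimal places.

0.855

Mean R_i = (3.0 + 0.3 + 6.1 − 5.8 − 2.3) / 5 = 0.2600%
Mean R_m = (4.5 − 0.8 + 7.5 − 6.1 − 0.8) / 5 = 0.8600%
Σ(R_i − R̄_i)(R_m − R̄_m) = 95.1120  ⇒  Cov = 95.1120 / 5 = 19.0224
Σ(R_m − R̄_m)² = 111.2920  ⇒  Var(R_m) = 111.2920 / 5 = 22.2584
β = Cov / Var(R_m) = 19.0224 / 22.2584 = 0.8546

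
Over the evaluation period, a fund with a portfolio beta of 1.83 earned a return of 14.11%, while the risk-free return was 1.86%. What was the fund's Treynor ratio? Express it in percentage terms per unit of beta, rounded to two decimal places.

6.69%

Treynor = (R_P − R_f) / β_P = (14.11% − 1.86%) / 1.8300 = 12.25% / 1.8300 = 6.69%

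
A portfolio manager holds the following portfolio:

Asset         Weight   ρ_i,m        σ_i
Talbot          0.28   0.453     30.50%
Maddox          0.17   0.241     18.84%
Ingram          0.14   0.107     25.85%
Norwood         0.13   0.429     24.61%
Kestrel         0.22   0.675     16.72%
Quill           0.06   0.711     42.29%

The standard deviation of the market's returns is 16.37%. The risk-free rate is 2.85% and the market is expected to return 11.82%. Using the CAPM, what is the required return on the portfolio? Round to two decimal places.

8.71%

β_Talbot = 0.453 × 30.50% / 16.37% = 0.8440
β_Maddox = 0.241 × 18.84% / 16.37% = 0.2774
β_Ingram = 0.107 × 25.85% / 16.37% = 0.1690
β_Norwood = 0.429 × 24.61% / 16.37% = 0.6449
β_Kestrel = 0.675 × 16.72% / 16.37% = 0.6894
β_Quill = 0.711 × 42.29% / 16.37% = 1.8368
β_P = Σ w_i β_i = 0.28×0.8440 + 0.17×0.2774 + 0.14×0.1690 + 0.13×0.6449 + 0.22×0.6894 + 0.06×1.8368 = 0.6529
MRP = 11.82% − 2.85% = 8.97%
E(R_P) = R_f + β_P × MRP = 2.85% + 0.6529 × 8.97% = 8.71%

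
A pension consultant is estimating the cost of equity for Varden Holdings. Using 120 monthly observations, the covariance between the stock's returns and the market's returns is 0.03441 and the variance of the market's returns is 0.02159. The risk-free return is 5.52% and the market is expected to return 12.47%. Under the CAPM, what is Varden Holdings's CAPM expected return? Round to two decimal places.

16.60%

β = Cov(R_i, R_m) / Var(R_m) = 0.03441 / 0.02159 = 1.5938
MRP = 12.47% − 5.52% = 6.95%
E(R) = R_f + β × MRP = 5.52% + 1.5938 × 6.95% = 16.60%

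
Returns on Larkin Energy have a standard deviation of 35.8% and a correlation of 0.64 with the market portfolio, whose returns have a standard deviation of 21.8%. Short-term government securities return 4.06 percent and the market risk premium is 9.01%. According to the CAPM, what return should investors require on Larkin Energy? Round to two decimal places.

13.53%

β = ρ × σ_i / σ_m = 0.64 × 35.8% / 21.8% = 1.0510
E(R) = 4.06% + 1.0510 × 9.01% = 13.53%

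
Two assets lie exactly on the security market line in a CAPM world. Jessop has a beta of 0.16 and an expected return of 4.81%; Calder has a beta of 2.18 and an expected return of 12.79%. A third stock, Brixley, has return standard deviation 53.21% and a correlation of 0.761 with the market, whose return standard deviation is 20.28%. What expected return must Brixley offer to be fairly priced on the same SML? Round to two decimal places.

12.07%

MRP = (12.79% − 4.81%) / (2.18 − 0.16) = 3.9505%
R_f = 4.81% − 0.16 × 3.9505% = 4.1779%
β_Brixley = ρ·σ_i/σ_m = 0.761 × 53.21 / 20.28 = 1.9967
E(R_Brixley) = R_f + β × MRP = 4.1779% + 1.9967 × 3.9505% = 12.07%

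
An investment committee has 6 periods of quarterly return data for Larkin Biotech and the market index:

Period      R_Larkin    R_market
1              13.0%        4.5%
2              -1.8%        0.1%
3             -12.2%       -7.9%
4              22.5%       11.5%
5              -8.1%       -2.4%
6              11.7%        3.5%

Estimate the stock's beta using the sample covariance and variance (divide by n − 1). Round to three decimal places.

1.990

Mean R_i = (13.0 − 1.8 − 12.2 + 22.5 − 8.1 + 11.7) / 6 = 4.1833%
Mean R_m = (4.5 + 0.1 − 7.9 + 11.5 − 2.4 + 3.5) / 6 = 1.5500%
Σ(R_i − R̄_i)(R_m − R̄_m) = 434.9350  ⇒  Cov = 434.9350 / 5 = 86.9870
Σ(R_m − R̄_m)² = 218.5150  ⇒  Var(R_m) = 218.5150 / 5 = 43.7030
β = Cov / Var(R_m) = 86.9870 / 43.7030 = 1.9904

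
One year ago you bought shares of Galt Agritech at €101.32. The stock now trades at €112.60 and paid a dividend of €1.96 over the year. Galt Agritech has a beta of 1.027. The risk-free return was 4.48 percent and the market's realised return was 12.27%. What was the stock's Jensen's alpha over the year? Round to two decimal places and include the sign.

Realised HPR = (P1 + D1 − P0) / P0 = (112.60 + 1.96 − 101.32) / 101.32 = 13.24 / 101.32 = 13.0675%
MRP = 12.27% − 4.48% = 7.79%
CAPM required = R_f + β·MRP = 4.48% + 1.027 × 7.79% = 12.48033%
α = realised − required = 13.0675% − 12.48033% = +0.59%

+0.59%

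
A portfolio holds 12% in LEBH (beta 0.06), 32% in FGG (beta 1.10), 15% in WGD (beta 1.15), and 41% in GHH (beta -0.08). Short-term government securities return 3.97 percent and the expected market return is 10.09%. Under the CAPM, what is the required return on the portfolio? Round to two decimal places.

β_P = Σ w_i β_i = 0.12×0.06 + 0.32×1.10 + 0.15×1.15 + 0.41×-0.08 = 0.4989
MRP = 10.09% − 3.97% = 6.12%
E(R_P) = R_f + β_P × MRP = 3.97% + 0.4989 × 6.12% = 7.02%

7.02%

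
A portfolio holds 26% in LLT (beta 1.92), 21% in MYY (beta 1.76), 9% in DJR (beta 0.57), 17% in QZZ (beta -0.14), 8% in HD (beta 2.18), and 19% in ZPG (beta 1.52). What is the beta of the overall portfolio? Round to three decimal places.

1.360

β_P = Σ w_i β_i = 0.26×1.92 + 0.21×1.76 + 0.09×0.57 + 0.17×-0.14 + 0.08×2.18 + 0.19×1.52 = 1.3595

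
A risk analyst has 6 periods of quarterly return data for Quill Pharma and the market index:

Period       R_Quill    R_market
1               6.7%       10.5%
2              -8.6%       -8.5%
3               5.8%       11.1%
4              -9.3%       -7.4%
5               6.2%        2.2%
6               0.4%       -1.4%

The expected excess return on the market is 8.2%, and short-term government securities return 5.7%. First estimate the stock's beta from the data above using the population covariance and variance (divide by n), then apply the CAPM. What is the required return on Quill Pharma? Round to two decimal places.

12.27%

Mean R_i = (6.7 − 8.6 + 5.8 − 9.3 + 6.2 + 0.4) / 6 = 0.2000%
Mean R_m = (10.5 − 8.5 + 11.1 − 7.4 + 2.2 − 1.4) / 6 = 1.0833%
Σ(R_i − R̄_i)(R_m − R̄_m) = 288.4300  ⇒  Cov = 288.4300 / 6 = 48.0717
Σ(R_m − R̄_m)² = 360.2283  ⇒  Var(R_m) = 360.2283 / 6 = 60.0381
β = Cov / Var(R_m) = 48.0717 / 60.0381 = 0.8007
E(R) = R_f + β × MRP = 5.7% + 0.8007 × 8.2% = 12.27%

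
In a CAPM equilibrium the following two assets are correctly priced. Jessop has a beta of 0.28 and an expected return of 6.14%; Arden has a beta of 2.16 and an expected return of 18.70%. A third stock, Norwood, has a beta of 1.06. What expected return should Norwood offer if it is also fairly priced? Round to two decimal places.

11.35%

MRP (SML slope) = (18.70% − 6.14%) / (2.16 − 0.28) = 12.56% / 1.88 = 6.6809%
R_f (intercept) = 6.14% − 0.28 × 6.6809% = 4.2693%
E(R_Norwood) = R_f + β × MRP = 4.2693% + 1.06 × 6.6809% = 11.35%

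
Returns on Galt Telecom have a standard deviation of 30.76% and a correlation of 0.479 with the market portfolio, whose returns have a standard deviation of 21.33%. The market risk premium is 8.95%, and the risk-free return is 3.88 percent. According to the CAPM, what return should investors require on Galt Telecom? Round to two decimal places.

10.06%

β = ρ × σ_i / σ_m = 0.479 × 30.76% / 21.33% = 0.6908
E(R) = 3.88% + 0.6908 × 8.95% = 10.06%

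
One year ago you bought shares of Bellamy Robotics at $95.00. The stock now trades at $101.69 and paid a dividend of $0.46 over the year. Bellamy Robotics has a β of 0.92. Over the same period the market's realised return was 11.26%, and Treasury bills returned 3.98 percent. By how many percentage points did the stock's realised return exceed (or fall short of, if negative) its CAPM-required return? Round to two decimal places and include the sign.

-3.15%

Realised HPR = (P1 + D1 − P0) / P0 = (101.69 + 0.46 − 95.00) / 95.00 = 7.15 / 95.00 = 7.5263%
MRP = 11.26% − 3.98% = 7.28%
CAPM required = R_f + β·MRP = 3.98% + 0.92 × 7.28% = 10.6776%
α = realised − required = 7.5263% − 10.6776% = -3.15%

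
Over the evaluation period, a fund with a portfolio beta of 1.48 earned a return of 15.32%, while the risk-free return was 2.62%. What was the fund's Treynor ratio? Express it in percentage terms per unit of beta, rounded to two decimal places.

8.58%

Treynor = (R_P − R_f) / β_P = (15.32% − 2.62%) / 1.4800 = 12.70% / 1.4800 = 8.58%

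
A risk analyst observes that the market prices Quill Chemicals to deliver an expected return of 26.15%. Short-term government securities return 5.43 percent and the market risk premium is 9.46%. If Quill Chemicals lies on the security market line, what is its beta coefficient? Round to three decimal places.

β = (E(R) − R_f) / MRP = (26.15% − 5.43%) / 9.46% = 20.72% / 9.46% = 2.190

2.190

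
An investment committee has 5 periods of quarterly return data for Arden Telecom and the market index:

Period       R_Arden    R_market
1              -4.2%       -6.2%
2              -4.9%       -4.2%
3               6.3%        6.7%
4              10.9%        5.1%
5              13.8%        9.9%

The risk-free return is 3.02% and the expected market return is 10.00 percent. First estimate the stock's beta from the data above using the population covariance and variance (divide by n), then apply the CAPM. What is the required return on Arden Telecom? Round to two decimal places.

Mean R_i = (-4.2 − 4.9 + 6.3 + 10.9 + 13.8) / 5 = 4.3800%
Mean R_m = (-6.2 − 4.2 + 6.7 + 5.1 + 9.9) / 5 = 2.2600%
Σ(R_i − R̄_i)(R_m − R̄_m) = 231.5460  ⇒  Cov = 231.5460 / 5 = 46.3092
Σ(R_m − R̄_m)² = 199.4520  ⇒  Var(R_m) = 199.4520 / 5 = 39.8904
β = Cov / Var(R_m) = 46.3092 / 39.8904 = 1.1609
MRP = 10.00% − 3.02% = 6.98%
E(R) = R_f + β × MRP = 3.02% + 1.1609 × 6.98% = 11.12%

11.12%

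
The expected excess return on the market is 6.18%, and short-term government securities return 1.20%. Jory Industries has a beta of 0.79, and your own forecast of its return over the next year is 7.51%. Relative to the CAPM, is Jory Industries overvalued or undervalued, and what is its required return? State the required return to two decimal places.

Undervalued; required return 6.08%

Required return = R_f + β·MRP = 1.20% + 0.79 × 6.18% = 6.08%
Forecast 7.51% > required 6.08% → the stock plots above the SML → undervalued.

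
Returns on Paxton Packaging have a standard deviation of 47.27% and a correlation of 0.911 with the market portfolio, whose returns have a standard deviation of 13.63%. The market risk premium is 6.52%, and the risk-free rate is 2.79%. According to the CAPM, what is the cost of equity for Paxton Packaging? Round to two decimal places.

β = ρ × σ_i / σ_m = 0.911 × 47.27% / 13.63% = 3.1594
E(R) = 2.79% + 3.1594 × 6.52% = 23.39%

23.39%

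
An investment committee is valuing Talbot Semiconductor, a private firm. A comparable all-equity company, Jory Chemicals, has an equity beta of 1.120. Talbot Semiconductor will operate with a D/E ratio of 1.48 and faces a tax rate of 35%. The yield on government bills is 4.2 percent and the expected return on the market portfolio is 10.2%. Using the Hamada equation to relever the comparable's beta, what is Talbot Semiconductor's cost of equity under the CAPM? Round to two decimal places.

β_L = β_U × [1 + (1 − t)(D/E)] = 1.120 × [1 + (1 − 0.35) × 1.48]
    = 1.120 × [1 + 0.65 × 1.48] = 1.120 × 1.9620 = 2.1974
MRP = 10.2% − 4.2% = 6.00%
E(R) = R_f + β_L × MRP = 4.2% + 2.1974 × 6.0% = 17.38%

17.38%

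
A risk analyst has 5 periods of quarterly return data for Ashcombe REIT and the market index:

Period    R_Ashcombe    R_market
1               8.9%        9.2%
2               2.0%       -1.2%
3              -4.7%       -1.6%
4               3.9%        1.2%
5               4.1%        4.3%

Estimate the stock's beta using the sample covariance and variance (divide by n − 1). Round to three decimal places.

Mean R_i = (8.9 + 2.0 − 4.7 + 3.9 + 4.1) / 5 = 2.8400%
Mean R_m = (9.2 − 1.2 − 1.6 + 1.2 + 4.3) / 5 = 2.3800%
Σ(R_i − R̄_i)(R_m − R̄_m) = 75.5140  ⇒  Cov = 75.5140 / 4 = 18.8785
Σ(R_m − R̄_m)² = 80.2480  ⇒  Var(R_m) = 80.2480 / 4 = 20.0620
β = Cov / Var(R_m) = 18.8785 / 20.0620 = 0.9410

0.941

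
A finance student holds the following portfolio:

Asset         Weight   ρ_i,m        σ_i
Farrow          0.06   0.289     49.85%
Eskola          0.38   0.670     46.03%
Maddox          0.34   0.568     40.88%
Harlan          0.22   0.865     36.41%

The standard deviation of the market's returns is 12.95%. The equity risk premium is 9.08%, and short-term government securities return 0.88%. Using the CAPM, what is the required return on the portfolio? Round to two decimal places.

20.10%

β_Farrow = 0.289 × 49.85% / 12.95% = 1.1125
β_Eskola = 0.670 × 46.03% / 12.95% = 2.3815
β_Maddox = 0.568 × 40.88% / 12.95% = 1.7930
β_Harlan = 0.865 × 36.41% / 12.95% = 2.4320
β_P = Σ w_i β_i = 0.06×1.1125 + 0.38×2.3815 + 0.34×1.7930 + 0.22×2.4320 = 2.1164
E(R_P) = R_f + β_P × MRP = 0.88% + 2.1164 × 9.08% = 20.10%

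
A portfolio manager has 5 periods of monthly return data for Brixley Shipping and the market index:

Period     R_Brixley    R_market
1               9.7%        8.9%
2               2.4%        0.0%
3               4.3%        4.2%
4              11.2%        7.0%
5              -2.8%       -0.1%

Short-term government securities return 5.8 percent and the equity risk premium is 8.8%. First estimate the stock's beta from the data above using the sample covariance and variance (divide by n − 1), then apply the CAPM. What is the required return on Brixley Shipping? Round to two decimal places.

Mean R_i = (9.7 + 2.4 + 4.3 + 11.2 − 2.8) / 5 = 4.9600%
Mean R_m = (8.9 + 0.0 + 4.2 + 7.0 − 0.1) / 5 = 4.0000%
Σ(R_i − R̄_i)(R_m − R̄_m) = 83.8700  ⇒  Cov = 83.8700 / 4 = 20.9675
Σ(R_m − R̄_m)² = 65.8600  ⇒  Var(R_m) = 65.8600 / 4 = 16.4650
β = Cov / Var(R_m) = 20.9675 / 16.4650 = 1.2735
E(R) = R_f + β × MRP = 5.8% + 1.2735 × 8.8% = 17.01%

17.01%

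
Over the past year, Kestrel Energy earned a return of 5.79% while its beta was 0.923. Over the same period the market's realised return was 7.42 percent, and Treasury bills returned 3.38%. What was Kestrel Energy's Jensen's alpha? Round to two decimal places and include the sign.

-1.32%

Market excess return = 7.42% − 3.38% = 4.04%
CAPM benchmark = R_f + β(R_m − R_f) = 3.38% + 0.923 × 4.04% = 7.10892%
α = actual − benchmark = 5.79% − 7.10892% = -1.32%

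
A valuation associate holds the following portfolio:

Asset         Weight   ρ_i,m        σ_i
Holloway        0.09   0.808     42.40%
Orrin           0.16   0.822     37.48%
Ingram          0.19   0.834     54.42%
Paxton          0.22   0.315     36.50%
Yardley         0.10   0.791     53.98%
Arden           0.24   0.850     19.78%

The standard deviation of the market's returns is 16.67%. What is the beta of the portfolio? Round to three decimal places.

β_Holloway = 0.808 × 42.40% / 16.67% = 2.0551
β_Orrin = 0.822 × 37.48% / 16.67% = 1.8481
β_Ingram = 0.834 × 54.42% / 16.67% = 2.7226
β_Paxton = 0.315 × 36.50% / 16.67% = 0.6897
β_Yardley = 0.791 × 53.98% / 16.67% = 2.5614
β_Arden = 0.850 × 19.78% / 16.67% = 1.0086
β_P = Σ w_i β_i = 0.09×2.0551 + 0.16×1.8481 + 0.19×2.7226 + 0.22×0.6897 + 0.10×2.5614 + 0.24×1.0086 = 1.6479

1.648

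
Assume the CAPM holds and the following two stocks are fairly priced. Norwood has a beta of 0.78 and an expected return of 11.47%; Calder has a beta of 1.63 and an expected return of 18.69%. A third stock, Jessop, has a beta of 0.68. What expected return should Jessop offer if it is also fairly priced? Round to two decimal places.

10.62%

MRP (SML slope) = (18.69% − 11.47%) / (1.63 − 0.78) = 7.22% / 0.85 = 8.4941%
R_f (intercept) = 11.47% − 0.78 × 8.4941% = 4.8446%
E(R_Jessop) = R_f + β × MRP = 4.8446% + 0.68 × 8.4941% = 10.62%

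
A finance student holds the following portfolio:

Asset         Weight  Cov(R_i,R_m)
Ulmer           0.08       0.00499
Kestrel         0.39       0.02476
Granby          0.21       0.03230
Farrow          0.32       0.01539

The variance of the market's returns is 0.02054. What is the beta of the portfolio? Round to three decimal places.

1.060

β_Ulmer = 0.00499 / 0.02054 = 0.2429
β_Kestrel = 0.02476 / 0.02054 = 1.2055
β_Granby = 0.03230 / 0.02054 = 1.5725
β_Farrow = 0.01539 / 0.02054 = 0.7493
β_P = Σ w_i β_i = 0.08×0.2429 + 0.39×1.2055 + 0.21×1.5725 + 0.32×0.7493 = 1.0596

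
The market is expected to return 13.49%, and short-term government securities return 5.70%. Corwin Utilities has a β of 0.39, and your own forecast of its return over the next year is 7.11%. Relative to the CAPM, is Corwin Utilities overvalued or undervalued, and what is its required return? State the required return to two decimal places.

Overvalued; required return 8.74%

MRP = 13.49% − 5.70% = 7.79%
Required return = R_f + β·MRP = 5.70% + 0.39 × 7.79% = 8.74%
Forecast 7.11% < required 8.74% → the stock plots below the SML → overvalued.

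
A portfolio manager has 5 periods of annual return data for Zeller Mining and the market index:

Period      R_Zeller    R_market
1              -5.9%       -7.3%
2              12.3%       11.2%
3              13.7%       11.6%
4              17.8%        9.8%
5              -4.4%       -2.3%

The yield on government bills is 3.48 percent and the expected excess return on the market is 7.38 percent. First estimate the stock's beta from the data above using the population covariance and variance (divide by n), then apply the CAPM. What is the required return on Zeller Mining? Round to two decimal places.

Mean R_i = (-5.9 + 12.3 + 13.7 + 17.8 − 4.4) / 5 = 6.7000%
Mean R_m = (-7.3 + 11.2 + 11.6 + 9.8 − 2.3) / 5 = 4.6000%
Σ(R_i − R̄_i)(R_m − R̄_m) = 370.2100  ⇒  Cov = 370.2100 / 5 = 74.0420
Σ(R_m − R̄_m)² = 308.8200  ⇒  Var(R_m) = 308.8200 / 5 = 61.7640
β = Cov / Var(R_m) = 74.0420 / 61.7640 = 1.1988
E(R) = R_f + β × MRP = 3.48% + 1.1988 × 7.38% = 12.33%

12.33%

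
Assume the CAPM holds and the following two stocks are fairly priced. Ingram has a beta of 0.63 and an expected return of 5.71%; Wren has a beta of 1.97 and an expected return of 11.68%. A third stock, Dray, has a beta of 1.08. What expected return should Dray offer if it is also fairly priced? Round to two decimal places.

MRP (SML slope) = (11.68% − 5.71%) / (1.97 − 0.63) = 5.97% / 1.34 = 4.4552%
R_f (intercept) = 5.71% − 0.63 × 4.4552% = 2.9032%
E(R_Dray) = R_f + β × MRP = 2.9032% + 1.08 × 4.4552% = 7.71%

7.71%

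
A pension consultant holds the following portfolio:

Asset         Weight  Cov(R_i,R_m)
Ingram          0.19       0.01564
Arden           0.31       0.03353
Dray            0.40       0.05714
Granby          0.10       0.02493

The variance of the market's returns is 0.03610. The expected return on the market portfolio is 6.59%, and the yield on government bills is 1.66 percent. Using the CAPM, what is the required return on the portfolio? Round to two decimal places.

6.95%

β_Ingram = 0.01564 / 0.03610 = 0.4332
β_Arden = 0.03353 / 0.03610 = 0.9288
β_Dray = 0.05714 / 0.03610 = 1.5828
β_Granby = 0.02493 / 0.03610 = 0.6906
β_P = Σ w_i β_i = 0.19×0.4332 + 0.31×0.9288 + 0.40×1.5828 + 0.10×0.6906 = 1.0724
MRP = 6.59% − 1.66% = 4.93%
E(R_P) = R_f + β_P × MRP = 1.66% + 1.0724 × 4.93% = 6.95%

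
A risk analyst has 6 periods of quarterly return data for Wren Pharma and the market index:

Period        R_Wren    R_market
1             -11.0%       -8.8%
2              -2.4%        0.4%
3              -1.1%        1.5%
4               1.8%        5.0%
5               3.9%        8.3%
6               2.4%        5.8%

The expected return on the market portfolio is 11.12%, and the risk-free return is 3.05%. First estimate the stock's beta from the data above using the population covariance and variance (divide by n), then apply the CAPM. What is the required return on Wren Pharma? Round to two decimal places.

10.23%

Mean R_i = (-11.0 − 2.4 − 1.1 + 1.8 + 3.9 + 2.4) / 6 = -1.0667%
Mean R_m = (-8.8 + 0.4 + 1.5 + 5.0 + 8.3 + 5.8) / 6 = 2.0333%
Σ(R_i − R̄_i)(R_m − R̄_m) = 162.4933  ⇒  Cov = 162.4933 / 6 = 27.0822
Σ(R_m − R̄_m)² = 182.5733  ⇒  Var(R_m) = 182.5733 / 6 = 30.4289
β = Cov / Var(R_m) = 27.0822 / 30.4289 = 0.8900
MRP = 11.12% − 3.05% = 8.07%
E(R) = R_f + β × MRP = 3.05% + 0.8900 × 8.07% = 10.23%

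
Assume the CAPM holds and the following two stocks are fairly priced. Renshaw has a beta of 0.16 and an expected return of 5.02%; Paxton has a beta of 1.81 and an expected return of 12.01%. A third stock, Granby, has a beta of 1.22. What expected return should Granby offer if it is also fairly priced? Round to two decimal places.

MRP (SML slope) = (12.01% − 5.02%) / (1.81 − 0.16) = 6.99% / 1.65 = 4.2364%
R_f (intercept) = 5.02% − 0.16 × 4.2364% = 4.3422%
E(R_Granby) = R_f + β × MRP = 4.3422% + 1.22 × 4.2364% = 9.51%

9.51%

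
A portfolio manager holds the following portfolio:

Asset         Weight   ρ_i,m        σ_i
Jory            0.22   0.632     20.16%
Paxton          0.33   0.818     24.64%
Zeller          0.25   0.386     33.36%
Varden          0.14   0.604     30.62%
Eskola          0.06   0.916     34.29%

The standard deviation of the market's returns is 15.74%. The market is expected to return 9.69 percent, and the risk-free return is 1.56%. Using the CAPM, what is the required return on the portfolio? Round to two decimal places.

10.42%

β_Jory = 0.632 × 20.16% / 15.74% = 0.8095
β_Paxton = 0.818 × 24.64% / 15.74% = 1.2805
β_Zeller = 0.386 × 33.36% / 15.74% = 0.8181
β_Varden = 0.604 × 30.62% / 15.74% = 1.1750
β_Eskola = 0.916 × 34.29% / 15.74% = 1.9955
β_P = Σ w_i β_i = 0.22×0.8095 + 0.33×1.2805 + 0.25×0.8181 + 0.14×1.1750 + 0.06×1.9955 = 1.0894
MRP = 9.69% − 1.56% = 8.13%
E(R_P) = R_f + β_P × MRP = 1.56% + 1.0894 × 8.13% = 10.42%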